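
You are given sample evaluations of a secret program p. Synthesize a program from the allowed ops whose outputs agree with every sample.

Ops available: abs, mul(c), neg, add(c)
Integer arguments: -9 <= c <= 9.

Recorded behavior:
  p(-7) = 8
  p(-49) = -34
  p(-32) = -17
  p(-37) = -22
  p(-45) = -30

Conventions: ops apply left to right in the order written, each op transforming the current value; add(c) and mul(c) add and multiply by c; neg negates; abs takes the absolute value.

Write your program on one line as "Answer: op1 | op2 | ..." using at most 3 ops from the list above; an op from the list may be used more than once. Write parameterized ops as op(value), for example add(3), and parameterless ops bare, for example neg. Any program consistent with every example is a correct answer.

add(1) | add(6) | add(8)

Check, running the answer program on each example:
  -7 -> -6 -> 0 -> 8
  -49 -> -48 -> -42 -> -34
  -32 -> -31 -> -25 -> -17
  -37 -> -36 -> -30 -> -22
  -45 -> -44 -> -38 -> -30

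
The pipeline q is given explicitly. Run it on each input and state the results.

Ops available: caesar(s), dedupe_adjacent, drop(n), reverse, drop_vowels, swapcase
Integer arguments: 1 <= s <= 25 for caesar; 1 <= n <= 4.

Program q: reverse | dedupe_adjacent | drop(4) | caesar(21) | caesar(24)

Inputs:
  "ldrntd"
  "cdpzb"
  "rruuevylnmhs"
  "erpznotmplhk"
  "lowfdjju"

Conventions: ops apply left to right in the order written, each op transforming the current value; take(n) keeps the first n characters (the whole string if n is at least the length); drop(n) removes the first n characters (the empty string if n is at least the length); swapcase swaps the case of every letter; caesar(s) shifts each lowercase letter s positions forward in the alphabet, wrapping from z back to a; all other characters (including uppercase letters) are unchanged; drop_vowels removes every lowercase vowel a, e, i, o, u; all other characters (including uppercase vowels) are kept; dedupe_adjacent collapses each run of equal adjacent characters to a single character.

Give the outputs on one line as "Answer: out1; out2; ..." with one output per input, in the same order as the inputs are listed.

Execution, op by op:
  "ldrntd" -> "dtnrdl" -> "dtnrdl" -> "dl" -> "yg" -> "we"
  "cdpzb" -> "bzpdc" -> "bzpdc" -> "c" -> "x" -> "v"
  "rruuevylnmhs" -> "shmnlyveuurr" -> "shmnlyveur" -> "lyveur" -> "gtqzpm" -> "eroxnk"
  "erpznotmplhk" -> "khlpmtonzpre" -> "khlpmtonzpre" -> "mtonzpre" -> "hojiukmz" -> "fmhgsikx"
  "lowfdjju" -> "ujjdfwol" -> "ujdfwol" -> "wol" -> "rjg" -> "phe"

"we"; "v"; "eroxnk"; "fmhgsikx"; "phe"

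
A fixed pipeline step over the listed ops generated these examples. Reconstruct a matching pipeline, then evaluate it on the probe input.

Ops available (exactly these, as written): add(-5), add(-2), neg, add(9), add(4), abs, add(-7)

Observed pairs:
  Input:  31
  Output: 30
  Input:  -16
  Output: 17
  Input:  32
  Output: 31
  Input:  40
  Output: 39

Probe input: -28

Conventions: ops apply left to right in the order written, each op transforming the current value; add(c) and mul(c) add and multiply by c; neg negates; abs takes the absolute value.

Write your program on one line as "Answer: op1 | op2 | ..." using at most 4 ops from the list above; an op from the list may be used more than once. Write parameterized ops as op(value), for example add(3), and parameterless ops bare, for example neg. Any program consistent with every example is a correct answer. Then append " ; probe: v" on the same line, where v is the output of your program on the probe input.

add(4) | add(-5) | abs ; probe: 29

Check, running the answer program on each example:
  31 -> 35 -> 30 -> 30
  -16 -> -12 -> -17 -> 17
  32 -> 36 -> 31 -> 31
  40 -> 44 -> 39 -> 39
  probe: -28 -> -24 -> -29 -> 29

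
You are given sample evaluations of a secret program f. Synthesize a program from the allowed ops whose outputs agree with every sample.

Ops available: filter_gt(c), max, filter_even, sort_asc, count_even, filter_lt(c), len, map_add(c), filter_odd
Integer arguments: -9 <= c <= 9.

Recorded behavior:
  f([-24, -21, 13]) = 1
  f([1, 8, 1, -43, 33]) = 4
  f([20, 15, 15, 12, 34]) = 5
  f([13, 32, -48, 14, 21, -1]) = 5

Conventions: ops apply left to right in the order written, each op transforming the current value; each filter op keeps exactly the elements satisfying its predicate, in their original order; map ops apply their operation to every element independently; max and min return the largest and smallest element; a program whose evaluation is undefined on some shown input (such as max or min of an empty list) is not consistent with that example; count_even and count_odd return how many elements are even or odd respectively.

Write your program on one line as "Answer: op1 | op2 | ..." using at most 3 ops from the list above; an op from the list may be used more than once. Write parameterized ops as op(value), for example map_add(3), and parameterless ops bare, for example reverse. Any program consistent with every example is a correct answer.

filter_gt(-2) | sort_asc | len

Check, running the answer program on each example:
  [-24, -21, 13] -> [13] -> [13] -> 1
  [1, 8, 1, -43, 33] -> [1, 8, 1, 33] -> [1, 1, 8, 33] -> 4
  [20, 15, 15, 12, 34] -> [20, 15, 15, 12, 34] -> [12, 15, 15, 20, 34] -> 5
  [13, 32, -48, 14, 21, -1] -> [13, 32, 14, 21, -1] -> [-1, 13, 14, 21, 32] -> 5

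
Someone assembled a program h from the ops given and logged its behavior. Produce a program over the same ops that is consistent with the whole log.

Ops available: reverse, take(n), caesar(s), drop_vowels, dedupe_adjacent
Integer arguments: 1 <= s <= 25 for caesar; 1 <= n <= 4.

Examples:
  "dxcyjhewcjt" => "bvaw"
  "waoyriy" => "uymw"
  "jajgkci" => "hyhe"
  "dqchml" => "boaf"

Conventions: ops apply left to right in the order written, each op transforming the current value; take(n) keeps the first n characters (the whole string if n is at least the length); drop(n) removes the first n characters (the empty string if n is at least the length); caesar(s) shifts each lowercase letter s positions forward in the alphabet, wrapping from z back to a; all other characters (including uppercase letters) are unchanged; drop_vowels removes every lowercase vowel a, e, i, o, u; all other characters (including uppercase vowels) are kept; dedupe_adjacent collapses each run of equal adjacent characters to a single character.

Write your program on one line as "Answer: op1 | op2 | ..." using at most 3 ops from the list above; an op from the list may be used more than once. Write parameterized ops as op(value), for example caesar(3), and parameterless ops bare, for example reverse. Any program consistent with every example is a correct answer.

caesar(24) | take(4)

Check, running the answer program on each example:
  "dxcyjhewcjt" -> "bvawhfcuahr" -> "bvaw"
  "waoyriy" -> "uymwpgw" -> "uymw"
  "jajgkci" -> "hyheiag" -> "hyhe"
  "dqchml" -> "boafkj" -> "boaf"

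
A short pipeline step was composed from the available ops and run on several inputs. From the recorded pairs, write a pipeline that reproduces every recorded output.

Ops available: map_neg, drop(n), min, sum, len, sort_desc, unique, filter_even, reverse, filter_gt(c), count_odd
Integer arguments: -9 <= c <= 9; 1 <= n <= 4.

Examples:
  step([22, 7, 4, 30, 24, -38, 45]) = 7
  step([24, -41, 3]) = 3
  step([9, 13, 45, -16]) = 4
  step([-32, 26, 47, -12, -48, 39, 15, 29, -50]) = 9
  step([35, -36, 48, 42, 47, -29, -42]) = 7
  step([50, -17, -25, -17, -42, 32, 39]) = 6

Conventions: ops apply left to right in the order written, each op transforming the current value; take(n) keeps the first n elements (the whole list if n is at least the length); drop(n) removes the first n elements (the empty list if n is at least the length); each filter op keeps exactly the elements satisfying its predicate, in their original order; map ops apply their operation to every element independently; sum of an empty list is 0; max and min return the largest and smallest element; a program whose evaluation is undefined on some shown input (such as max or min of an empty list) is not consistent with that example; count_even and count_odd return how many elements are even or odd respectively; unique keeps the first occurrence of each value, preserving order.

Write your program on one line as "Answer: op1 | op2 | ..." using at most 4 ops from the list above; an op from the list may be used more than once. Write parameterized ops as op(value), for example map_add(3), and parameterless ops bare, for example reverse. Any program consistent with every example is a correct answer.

sort_desc | unique | len

Check, running the answer program on each example:
  [22, 7, 4, 30, 24, -38, 45] -> [45, 30, 24, 22, 7, 4, -38] -> [45, 30, 24, 22, 7, 4, -38] -> 7
  [24, -41, 3] -> [24, 3, -41] -> [24, 3, -41] -> 3
  [9, 13, 45, -16] -> [45, 13, 9, -16] -> [45, 13, 9, -16] -> 4
  [-32, 26, 47, -12, -48, 39, 15, 29, -50] -> [47, 39, 29, 26, 15, -12, -32, -48, -50] -> [47, 39, 29, 26, 15, -12, -32, -48, -50] -> 9
  [35, -36, 48, 42, 47, -29, -42] -> [48, 47, 42, 35, -29, -36, -42] -> [48, 47, 42, 35, -29, -36, -42] -> 7
  [50, -17, -25, -17, -42, 32, 39] -> [50, 39, 32, -17, -17, -25, -42] -> [50, 39, 32, -17, -25, -42] -> 6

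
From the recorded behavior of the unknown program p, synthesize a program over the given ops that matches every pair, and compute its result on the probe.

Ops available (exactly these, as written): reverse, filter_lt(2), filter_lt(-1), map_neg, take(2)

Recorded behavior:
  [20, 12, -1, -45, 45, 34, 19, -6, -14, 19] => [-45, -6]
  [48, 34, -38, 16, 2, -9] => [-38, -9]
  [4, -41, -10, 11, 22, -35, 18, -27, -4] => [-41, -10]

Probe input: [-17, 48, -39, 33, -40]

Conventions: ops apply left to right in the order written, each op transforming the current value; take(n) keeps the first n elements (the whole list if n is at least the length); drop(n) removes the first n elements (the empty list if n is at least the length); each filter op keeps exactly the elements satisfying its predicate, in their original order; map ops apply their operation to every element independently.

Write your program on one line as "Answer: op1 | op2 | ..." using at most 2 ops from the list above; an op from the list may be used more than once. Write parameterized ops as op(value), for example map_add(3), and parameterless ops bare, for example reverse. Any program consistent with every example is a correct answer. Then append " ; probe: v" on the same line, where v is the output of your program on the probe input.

filter_lt(-1) | take(2) ; probe: [-17, -39]

Check, running the answer program on each example:
  [20, 12, -1, -45, 45, 34, 19, -6, -14, 19] -> [-45, -6, -14] -> [-45, -6]
  [48, 34, -38, 16, 2, -9] -> [-38, -9] -> [-38, -9]
  [4, -41, -10, 11, 22, -35, 18, -27, -4] -> [-41, -10, -35, -27, -4] -> [-41, -10]
  probe: [-17, 48, -39, 33, -40] -> [-17, -39, -40] -> [-17, -39]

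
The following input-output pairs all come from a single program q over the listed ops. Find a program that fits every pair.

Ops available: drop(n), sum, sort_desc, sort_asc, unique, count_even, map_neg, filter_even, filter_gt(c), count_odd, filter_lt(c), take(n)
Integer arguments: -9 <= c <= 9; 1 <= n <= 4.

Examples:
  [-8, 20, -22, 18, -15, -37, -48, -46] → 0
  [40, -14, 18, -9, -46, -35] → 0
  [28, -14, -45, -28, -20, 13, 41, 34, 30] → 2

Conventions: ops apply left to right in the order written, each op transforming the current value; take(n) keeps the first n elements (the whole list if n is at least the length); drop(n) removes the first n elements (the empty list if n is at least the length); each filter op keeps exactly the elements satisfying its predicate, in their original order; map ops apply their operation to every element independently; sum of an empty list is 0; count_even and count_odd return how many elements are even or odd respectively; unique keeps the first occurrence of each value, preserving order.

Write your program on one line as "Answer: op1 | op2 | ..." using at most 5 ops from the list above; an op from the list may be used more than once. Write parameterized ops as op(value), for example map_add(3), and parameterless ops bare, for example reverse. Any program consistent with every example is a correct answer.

drop(1) | sort_desc | filter_gt(-9) | count_odd

Check, running the answer program on each example:
  [-8, 20, -22, 18, -15, -37, -48, -46] -> [20, -22, 18, -15, -37, -48, -46] -> [20, 18, -15, -22, -37, -46, -48] -> [20, 18] -> 0
  [40, -14, 18, -9, -46, -35] -> [-14, 18, -9, -46, -35] -> [18, -9, -14, -35, -46] -> [18] -> 0
  [28, -14, -45, -28, -20, 13, 41, 34, 30] -> [-14, -45, -28, -20, 13, 41, 34, 30] -> [41, 34, 30, 13, -14, -20, -28, -45] -> [41, 34, 30, 13] -> 2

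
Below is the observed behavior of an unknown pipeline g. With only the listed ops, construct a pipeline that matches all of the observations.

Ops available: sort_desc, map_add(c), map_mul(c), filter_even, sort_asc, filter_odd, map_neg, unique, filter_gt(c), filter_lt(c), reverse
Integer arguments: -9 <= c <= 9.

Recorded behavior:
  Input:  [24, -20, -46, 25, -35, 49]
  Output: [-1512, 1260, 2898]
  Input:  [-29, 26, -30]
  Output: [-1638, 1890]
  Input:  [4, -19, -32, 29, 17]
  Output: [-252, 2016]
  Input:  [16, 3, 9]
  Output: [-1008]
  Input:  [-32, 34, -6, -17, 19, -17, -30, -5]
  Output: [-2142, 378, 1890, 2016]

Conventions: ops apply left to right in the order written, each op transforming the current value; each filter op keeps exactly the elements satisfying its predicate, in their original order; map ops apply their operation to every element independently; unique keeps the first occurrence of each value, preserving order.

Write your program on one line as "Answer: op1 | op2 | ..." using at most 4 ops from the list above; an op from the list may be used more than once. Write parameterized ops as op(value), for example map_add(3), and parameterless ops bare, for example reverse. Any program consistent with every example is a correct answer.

map_mul(9) | sort_desc | map_mul(-7) | filter_even

Check, running the answer program on each example:
  [24, -20, -46, 25, -35, 49] -> [216, -180, -414, 225, -315, 441] -> [441, 225, 216, -180, -315, -414] -> [-3087, -1575, -1512, 1260, 2205, 2898] -> [-1512, 1260, 2898]
  [-29, 26, -30] -> [-261, 234, -270] -> [234, -261, -270] -> [-1638, 1827, 1890] -> [-1638, 1890]
  [4, -19, -32, 29, 17] -> [36, -171, -288, 261, 153] -> [261, 153, 36, -171, -288] -> [-1827, -1071, -252, 1197, 2016] -> [-252, 2016]
  [16, 3, 9] -> [144, 27, 81] -> [144, 81, 27] -> [-1008, -567, -189] -> [-1008]
  [-32, 34, -6, -17, 19, -17, -30, -5] -> [-288, 306, -54, -153, 171, -153, -270, -45] -> [306, 171, -45, -54, -153, -153, -270, -288] -> [-2142, -1197, 315, 378, 1071, 1071, 1890, 2016] -> [-2142, 378, 1890, 2016]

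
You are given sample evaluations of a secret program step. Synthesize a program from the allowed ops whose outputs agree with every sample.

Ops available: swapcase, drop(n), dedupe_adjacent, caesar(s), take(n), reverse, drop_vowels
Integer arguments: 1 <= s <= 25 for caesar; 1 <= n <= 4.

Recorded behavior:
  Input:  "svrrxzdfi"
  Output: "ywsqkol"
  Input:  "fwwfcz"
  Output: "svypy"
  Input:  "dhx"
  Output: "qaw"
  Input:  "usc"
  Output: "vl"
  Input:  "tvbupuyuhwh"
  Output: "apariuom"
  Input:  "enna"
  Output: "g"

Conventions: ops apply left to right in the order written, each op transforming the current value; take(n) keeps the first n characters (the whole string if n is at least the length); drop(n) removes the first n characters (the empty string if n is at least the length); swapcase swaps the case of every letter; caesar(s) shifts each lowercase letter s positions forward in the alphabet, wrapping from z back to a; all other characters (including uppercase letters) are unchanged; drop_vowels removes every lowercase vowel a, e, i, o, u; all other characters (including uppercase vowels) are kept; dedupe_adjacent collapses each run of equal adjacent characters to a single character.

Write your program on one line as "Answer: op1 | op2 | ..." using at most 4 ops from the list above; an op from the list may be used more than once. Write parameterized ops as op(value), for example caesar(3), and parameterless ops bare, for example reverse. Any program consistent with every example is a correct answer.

drop_vowels | dedupe_adjacent | reverse | caesar(19)

Check, running the answer program on each example:
  "svrrxzdfi" -> "svrrxzdf" -> "svrxzdf" -> "fdzxrvs" -> "ywsqkol"
  "fwwfcz" -> "fwwfcz" -> "fwfcz" -> "zcfwf" -> "svypy"
  "dhx" -> "dhx" -> "dhx" -> "xhd" -> "qaw"
  "usc" -> "sc" -> "sc" -> "cs" -> "vl"
  "tvbupuyuhwh" -> "tvbpyhwh" -> "tvbpyhwh" -> "hwhypbvt" -> "apariuom"
  "enna" -> "nn" -> "n" -> "n" -> "g"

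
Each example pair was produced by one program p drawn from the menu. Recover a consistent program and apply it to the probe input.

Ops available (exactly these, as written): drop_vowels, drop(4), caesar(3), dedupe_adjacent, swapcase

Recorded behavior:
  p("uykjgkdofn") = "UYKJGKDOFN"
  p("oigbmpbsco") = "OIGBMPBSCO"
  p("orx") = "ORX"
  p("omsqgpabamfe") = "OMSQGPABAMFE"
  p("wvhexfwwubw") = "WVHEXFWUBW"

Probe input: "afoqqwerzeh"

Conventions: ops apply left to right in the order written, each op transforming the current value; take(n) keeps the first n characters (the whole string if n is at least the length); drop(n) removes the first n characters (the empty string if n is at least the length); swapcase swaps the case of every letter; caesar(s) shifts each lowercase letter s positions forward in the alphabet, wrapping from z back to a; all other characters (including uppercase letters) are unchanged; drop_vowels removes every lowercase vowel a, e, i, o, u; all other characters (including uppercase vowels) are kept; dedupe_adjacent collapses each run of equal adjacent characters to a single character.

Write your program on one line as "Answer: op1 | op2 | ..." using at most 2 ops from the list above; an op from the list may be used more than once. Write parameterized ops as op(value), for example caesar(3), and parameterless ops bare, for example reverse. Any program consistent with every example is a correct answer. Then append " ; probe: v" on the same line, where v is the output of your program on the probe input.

swapcase | dedupe_adjacent ; probe: "AFOQWERZEH"

Check, running the answer program on each example:
  "uykjgkdofn" -> "UYKJGKDOFN" -> "UYKJGKDOFN"
  "oigbmpbsco" -> "OIGBMPBSCO" -> "OIGBMPBSCO"
  "orx" -> "ORX" -> "ORX"
  "omsqgpabamfe" -> "OMSQGPABAMFE" -> "OMSQGPABAMFE"
  "wvhexfwwubw" -> "WVHEXFWWUBW" -> "WVHEXFWUBW"
  probe: "afoqqwerzeh" -> "AFOQQWERZEH" -> "AFOQWERZEH"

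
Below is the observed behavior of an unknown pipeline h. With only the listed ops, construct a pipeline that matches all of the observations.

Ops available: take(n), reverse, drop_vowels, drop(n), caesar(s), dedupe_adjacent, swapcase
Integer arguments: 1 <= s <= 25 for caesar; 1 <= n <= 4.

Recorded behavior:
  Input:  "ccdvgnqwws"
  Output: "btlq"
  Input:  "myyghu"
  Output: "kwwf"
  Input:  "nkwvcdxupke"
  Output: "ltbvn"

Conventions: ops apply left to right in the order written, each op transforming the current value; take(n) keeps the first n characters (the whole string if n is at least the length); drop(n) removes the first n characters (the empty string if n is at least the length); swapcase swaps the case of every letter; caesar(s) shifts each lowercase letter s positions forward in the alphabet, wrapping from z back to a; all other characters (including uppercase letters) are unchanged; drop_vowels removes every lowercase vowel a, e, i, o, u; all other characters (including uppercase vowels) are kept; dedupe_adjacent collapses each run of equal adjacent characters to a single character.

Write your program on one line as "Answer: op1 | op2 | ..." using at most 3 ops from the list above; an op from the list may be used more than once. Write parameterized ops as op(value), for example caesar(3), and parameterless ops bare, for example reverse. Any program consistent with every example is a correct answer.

drop_vowels | caesar(24) | drop_vowels

Check, running the answer program on each example:
  "ccdvgnqwws" -> "ccdvgnqwws" -> "aabtelouuq" -> "btlq"
  "myyghu" -> "myygh" -> "kwwef" -> "kwwf"
  "nkwvcdxupke" -> "nkwvcdxpk" -> "liutabvni" -> "ltbvn"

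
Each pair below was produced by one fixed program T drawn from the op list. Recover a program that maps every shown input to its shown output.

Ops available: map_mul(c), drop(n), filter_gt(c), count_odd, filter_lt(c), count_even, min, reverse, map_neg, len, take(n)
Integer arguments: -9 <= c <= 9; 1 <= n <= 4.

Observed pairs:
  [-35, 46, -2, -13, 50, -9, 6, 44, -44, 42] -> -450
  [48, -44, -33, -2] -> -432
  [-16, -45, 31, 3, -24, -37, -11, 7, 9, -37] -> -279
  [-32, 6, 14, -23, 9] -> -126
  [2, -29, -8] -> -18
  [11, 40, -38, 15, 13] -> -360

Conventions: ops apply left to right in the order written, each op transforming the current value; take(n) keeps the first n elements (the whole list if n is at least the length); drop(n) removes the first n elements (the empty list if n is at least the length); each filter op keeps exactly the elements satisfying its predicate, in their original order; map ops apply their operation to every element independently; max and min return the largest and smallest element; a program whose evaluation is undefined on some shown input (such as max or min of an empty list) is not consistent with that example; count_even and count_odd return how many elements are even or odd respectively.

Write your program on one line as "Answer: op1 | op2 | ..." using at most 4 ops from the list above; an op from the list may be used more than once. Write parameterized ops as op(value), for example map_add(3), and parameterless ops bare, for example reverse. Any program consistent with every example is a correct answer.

map_neg | reverse | map_mul(9) | min

Check, running the answer program on each example:
  [-35, 46, -2, -13, 50, -9, 6, 44, -44, 42] -> [35, -46, 2, 13, -50, 9, -6, -44, 44, -42] -> [-42, 44, -44, -6, 9, -50, 13, 2, -46, 35] -> [-378, 396, -396, -54, 81, -450, 117, 18, -414, 315] -> -450
  [48, -44, -33, -2] -> [-48, 44, 33, 2] -> [2, 33, 44, -48] -> [18, 297, 396, -432] -> -432
  [-16, -45, 31, 3, -24, -37, -11, 7, 9, -37] -> [16, 45, -31, -3, 24, 37, 11, -7, -9, 37] -> [37, -9, -7, 11, 37, 24, -3, -31, 45, 16] -> [333, -81, -63, 99, 333, 216, -27, -279, 405, 144] -> -279
  [-32, 6, 14, -23, 9] -> [32, -6, -14, 23, -9] -> [-9, 23, -14, -6, 32] -> [-81, 207, -126, -54, 288] -> -126
  [2, -29, -8] -> [-2, 29, 8] -> [8, 29, -2] -> [72, 261, -18] -> -18
  [11, 40, -38, 15, 13] -> [-11, -40, 38, -15, -13] -> [-13, -15, 38, -40, -11] -> [-117, -135, 342, -360, -99] -> -360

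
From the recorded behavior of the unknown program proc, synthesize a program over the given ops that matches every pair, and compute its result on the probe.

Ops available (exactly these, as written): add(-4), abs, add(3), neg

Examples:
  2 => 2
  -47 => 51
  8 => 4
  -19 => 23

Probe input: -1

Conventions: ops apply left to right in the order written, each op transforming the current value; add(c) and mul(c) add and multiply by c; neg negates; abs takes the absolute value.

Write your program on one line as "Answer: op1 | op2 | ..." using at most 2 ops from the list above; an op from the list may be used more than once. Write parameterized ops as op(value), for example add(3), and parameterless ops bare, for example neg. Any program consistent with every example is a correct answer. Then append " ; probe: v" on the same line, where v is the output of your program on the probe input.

add(-4) | abs ; probe: 5

Check, running the answer program on each example:
  2 -> -2 -> 2
  -47 -> -51 -> 51
  8 -> 4 -> 4
  -19 -> -23 -> 23
  probe: -1 -> -5 -> 5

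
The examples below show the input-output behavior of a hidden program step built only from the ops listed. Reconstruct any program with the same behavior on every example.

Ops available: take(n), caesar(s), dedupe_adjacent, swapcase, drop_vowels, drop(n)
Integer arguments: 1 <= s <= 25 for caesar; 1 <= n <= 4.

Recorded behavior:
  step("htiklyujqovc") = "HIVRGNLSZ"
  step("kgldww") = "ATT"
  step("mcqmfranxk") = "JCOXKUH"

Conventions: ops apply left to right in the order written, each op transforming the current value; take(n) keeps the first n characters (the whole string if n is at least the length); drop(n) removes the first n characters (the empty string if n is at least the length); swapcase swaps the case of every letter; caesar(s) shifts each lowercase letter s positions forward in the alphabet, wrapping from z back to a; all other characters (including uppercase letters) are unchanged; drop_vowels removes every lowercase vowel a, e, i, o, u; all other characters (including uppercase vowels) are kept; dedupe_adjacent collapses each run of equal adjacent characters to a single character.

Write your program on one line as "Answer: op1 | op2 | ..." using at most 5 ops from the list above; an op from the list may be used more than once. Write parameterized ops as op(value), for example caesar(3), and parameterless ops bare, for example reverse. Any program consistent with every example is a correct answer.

caesar(18) | caesar(22) | caesar(9) | drop(3) | swapcase

Check, running the answer program on each example:
  "htiklyujqovc" -> "zlacdqmbignu" -> "vhwyzmixecjq" -> "eqfhivrgnlsz" -> "hivrgnlsz" -> "HIVRGNLSZ"
  "kgldww" -> "cydvoo" -> "yuzrkk" -> "hdiatt" -> "att" -> "ATT"
  "mcqmfranxk" -> "euiexjsfpc" -> "aqeatfobly" -> "jznjcoxkuh" -> "jcoxkuh" -> "JCOXKUH"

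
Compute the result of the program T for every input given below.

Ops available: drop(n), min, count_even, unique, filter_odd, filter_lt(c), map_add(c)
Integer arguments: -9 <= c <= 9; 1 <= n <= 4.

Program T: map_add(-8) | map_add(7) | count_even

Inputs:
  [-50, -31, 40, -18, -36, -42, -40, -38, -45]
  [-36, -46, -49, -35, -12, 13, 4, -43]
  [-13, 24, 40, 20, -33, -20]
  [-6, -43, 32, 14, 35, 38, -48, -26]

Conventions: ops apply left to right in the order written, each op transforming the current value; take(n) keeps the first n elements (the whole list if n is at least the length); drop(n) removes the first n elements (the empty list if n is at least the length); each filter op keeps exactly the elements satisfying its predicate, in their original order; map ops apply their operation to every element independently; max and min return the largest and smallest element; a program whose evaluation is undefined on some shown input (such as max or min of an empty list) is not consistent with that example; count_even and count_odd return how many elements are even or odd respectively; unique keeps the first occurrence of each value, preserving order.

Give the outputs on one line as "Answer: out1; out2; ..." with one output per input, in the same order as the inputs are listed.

2; 4; 2; 2

Execution, op by op:
  [-50, -31, 40, -18, -36, -42, -40, -38, -45] -> [-58, -39, 32, -26, -44, -50, -48, -46, -53] -> [-51, -32, 39, -19, -37, -43, -41, -39, -46] -> 2
  [-36, -46, -49, -35, -12, 13, 4, -43] -> [-44, -54, -57, -43, -20, 5, -4, -51] -> [-37, -47, -50, -36, -13, 12, 3, -44] -> 4
  [-13, 24, 40, 20, -33, -20] -> [-21, 16, 32, 12, -41, -28] -> [-14, 23, 39, 19, -34, -21] -> 2
  [-6, -43, 32, 14, 35, 38, -48, -26] -> [-14, -51, 24, 6, 27, 30, -56, -34] -> [-7, -44, 31, 13, 34, 37, -49, -27] -> 2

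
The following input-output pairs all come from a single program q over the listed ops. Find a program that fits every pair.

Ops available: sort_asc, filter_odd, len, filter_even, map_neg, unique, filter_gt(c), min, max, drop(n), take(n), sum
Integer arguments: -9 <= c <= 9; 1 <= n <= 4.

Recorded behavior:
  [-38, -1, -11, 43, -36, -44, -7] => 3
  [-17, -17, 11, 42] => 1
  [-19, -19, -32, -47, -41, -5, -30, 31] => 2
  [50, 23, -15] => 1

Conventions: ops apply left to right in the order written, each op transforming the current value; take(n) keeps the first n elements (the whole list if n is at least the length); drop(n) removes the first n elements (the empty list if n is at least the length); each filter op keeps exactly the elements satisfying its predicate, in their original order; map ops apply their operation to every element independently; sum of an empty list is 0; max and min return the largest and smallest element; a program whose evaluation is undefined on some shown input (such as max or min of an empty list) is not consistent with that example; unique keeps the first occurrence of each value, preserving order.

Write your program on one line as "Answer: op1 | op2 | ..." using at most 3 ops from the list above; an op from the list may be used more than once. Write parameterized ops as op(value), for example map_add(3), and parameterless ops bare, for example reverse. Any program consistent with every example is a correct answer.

filter_even | len

Check, running the answer program on each example:
  [-38, -1, -11, 43, -36, -44, -7] -> [-38, -36, -44] -> 3
  [-17, -17, 11, 42] -> [42] -> 1
  [-19, -19, -32, -47, -41, -5, -30, 31] -> [-32, -30] -> 2
  [50, 23, -15] -> [50] -> 1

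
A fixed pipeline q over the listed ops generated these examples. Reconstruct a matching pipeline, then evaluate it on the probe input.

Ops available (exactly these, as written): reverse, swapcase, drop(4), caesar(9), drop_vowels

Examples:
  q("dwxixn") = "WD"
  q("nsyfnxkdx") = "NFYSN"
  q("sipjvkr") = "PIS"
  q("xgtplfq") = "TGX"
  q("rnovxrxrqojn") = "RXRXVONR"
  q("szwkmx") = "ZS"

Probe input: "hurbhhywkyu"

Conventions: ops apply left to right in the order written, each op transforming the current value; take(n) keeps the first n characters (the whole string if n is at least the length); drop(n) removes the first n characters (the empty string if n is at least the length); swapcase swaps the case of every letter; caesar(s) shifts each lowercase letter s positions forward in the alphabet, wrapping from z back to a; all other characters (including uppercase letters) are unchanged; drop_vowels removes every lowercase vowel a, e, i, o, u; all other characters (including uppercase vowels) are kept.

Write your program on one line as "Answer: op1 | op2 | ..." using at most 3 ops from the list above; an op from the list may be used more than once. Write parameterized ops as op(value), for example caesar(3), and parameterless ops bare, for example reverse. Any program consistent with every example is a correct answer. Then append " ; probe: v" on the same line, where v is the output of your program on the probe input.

reverse | drop(4) | swapcase ; probe: "YHHBRUH"

Check, running the answer program on each example:
  "dwxixn" -> "nxixwd" -> "wd" -> "WD"
  "nsyfnxkdx" -> "xdkxnfysn" -> "nfysn" -> "NFYSN"
  "sipjvkr" -> "rkvjpis" -> "pis" -> "PIS"
  "xgtplfq" -> "qflptgx" -> "tgx" -> "TGX"
  "rnovxrxrqojn" -> "njoqrxrxvonr" -> "rxrxvonr" -> "RXRXVONR"
  "szwkmx" -> "xmkwzs" -> "zs" -> "ZS"
  probe: "hurbhhywkyu" -> "uykwyhhbruh" -> "yhhbruh" -> "YHHBRUH"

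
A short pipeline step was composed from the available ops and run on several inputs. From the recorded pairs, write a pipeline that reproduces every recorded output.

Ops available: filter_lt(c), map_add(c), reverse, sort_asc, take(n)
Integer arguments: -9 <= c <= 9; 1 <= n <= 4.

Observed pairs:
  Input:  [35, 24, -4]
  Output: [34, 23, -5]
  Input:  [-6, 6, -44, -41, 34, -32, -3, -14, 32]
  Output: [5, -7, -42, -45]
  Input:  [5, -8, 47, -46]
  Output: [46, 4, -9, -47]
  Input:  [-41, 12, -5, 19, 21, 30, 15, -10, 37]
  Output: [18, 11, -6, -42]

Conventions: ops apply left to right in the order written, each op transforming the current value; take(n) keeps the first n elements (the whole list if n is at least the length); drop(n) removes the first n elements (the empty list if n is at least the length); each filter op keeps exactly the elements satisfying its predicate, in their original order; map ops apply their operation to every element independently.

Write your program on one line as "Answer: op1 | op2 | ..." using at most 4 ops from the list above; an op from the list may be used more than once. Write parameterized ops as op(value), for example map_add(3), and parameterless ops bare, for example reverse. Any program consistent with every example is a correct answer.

map_add(-1) | take(4) | sort_asc | reverse

Check, running the answer program on each example:
  [35, 24, -4] -> [34, 23, -5] -> [34, 23, -5] -> [-5, 23, 34] -> [34, 23, -5]
  [-6, 6, -44, -41, 34, -32, -3, -14, 32] -> [-7, 5, -45, -42, 33, -33, -4, -15, 31] -> [-7, 5, -45, -42] -> [-45, -42, -7, 5] -> [5, -7, -42, -45]
  [5, -8, 47, -46] -> [4, -9, 46, -47] -> [4, -9, 46, -47] -> [-47, -9, 4, 46] -> [46, 4, -9, -47]
  [-41, 12, -5, 19, 21, 30, 15, -10, 37] -> [-42, 11, -6, 18, 20, 29, 14, -11, 36] -> [-42, 11, -6, 18] -> [-42, -6, 11, 18] -> [18, 11, -6, -42]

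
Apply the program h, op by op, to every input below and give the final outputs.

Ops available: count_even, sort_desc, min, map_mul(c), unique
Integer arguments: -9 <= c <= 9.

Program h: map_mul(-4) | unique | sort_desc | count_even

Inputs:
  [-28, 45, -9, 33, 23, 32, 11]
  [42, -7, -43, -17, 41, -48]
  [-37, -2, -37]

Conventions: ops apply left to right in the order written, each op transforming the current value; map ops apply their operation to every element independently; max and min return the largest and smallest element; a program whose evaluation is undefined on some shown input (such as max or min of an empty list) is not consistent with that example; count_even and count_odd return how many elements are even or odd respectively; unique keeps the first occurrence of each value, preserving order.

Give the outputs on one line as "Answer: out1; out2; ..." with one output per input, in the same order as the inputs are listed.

Execution, op by op:
  [-28, 45, -9, 33, 23, 32, 11] -> [112, -180, 36, -132, -92, -128, -44] -> [112, -180, 36, -132, -92, -128, -44] -> [112, 36, -44, -92, -128, -132, -180] -> 7
  [42, -7, -43, -17, 41, -48] -> [-168, 28, 172, 68, -164, 192] -> [-168, 28, 172, 68, -164, 192] -> [192, 172, 68, 28, -164, -168] -> 6
  [-37, -2, -37] -> [148, 8, 148] -> [148, 8] -> [148, 8] -> 2

7; 6; 2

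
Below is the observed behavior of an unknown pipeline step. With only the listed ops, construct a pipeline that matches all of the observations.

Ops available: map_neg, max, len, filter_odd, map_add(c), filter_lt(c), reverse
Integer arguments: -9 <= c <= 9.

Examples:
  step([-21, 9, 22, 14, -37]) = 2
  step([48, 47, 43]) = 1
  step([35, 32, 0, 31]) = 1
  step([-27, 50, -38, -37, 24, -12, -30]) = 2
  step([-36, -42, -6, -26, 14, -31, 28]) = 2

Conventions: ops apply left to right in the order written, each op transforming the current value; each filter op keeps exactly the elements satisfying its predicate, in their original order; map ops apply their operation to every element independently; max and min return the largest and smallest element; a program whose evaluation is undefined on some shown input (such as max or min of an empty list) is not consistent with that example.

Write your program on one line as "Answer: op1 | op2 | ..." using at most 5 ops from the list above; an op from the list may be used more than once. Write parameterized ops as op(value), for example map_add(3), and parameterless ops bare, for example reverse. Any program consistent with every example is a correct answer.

map_neg | filter_lt(-7) | map_add(9) | filter_odd | len

Check, running the answer program on each example:
  [-21, 9, 22, 14, -37] -> [21, -9, -22, -14, 37] -> [-9, -22, -14] -> [0, -13, -5] -> [-13, -5] -> 2
  [48, 47, 43] -> [-48, -47, -43] -> [-48, -47, -43] -> [-39, -38, -34] -> [-39] -> 1
  [35, 32, 0, 31] -> [-35, -32, 0, -31] -> [-35, -32, -31] -> [-26, -23, -22] -> [-23] -> 1
  [-27, 50, -38, -37, 24, -12, -30] -> [27, -50, 38, 37, -24, 12, 30] -> [-50, -24] -> [-41, -15] -> [-41, -15] -> 2
  [-36, -42, -6, -26, 14, -31, 28] -> [36, 42, 6, 26, -14, 31, -28] -> [-14, -28] -> [-5, -19] -> [-5, -19] -> 2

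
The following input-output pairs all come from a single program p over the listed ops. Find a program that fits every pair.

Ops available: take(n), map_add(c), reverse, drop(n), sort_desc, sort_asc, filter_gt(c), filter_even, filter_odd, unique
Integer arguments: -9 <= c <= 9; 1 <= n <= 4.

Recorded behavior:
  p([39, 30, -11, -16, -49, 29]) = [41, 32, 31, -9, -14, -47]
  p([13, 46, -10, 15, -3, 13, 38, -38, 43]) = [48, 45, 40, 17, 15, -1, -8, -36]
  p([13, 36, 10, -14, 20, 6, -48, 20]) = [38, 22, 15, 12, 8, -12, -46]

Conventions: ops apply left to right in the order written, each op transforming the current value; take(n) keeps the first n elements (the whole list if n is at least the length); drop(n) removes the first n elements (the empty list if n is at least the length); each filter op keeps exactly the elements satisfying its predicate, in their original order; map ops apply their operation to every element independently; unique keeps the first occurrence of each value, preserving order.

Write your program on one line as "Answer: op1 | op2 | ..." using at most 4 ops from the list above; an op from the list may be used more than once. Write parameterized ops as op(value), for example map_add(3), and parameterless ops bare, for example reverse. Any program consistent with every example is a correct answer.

sort_asc | reverse | unique | map_add(2)

Check, running the answer program on each example:
  [39, 30, -11, -16, -49, 29] -> [-49, -16, -11, 29, 30, 39] -> [39, 30, 29, -11, -16, -49] -> [39, 30, 29, -11, -16, -49] -> [41, 32, 31, -9, -14, -47]
  [13, 46, -10, 15, -3, 13, 38, -38, 43] -> [-38, -10, -3, 13, 13, 15, 38, 43, 46] -> [46, 43, 38, 15, 13, 13, -3, -10, -38] -> [46, 43, 38, 15, 13, -3, -10, -38] -> [48, 45, 40, 17, 15, -1, -8, -36]
  [13, 36, 10, -14, 20, 6, -48, 20] -> [-48, -14, 6, 10, 13, 20, 20, 36] -> [36, 20, 20, 13, 10, 6, -14, -48] -> [36, 20, 13, 10, 6, -14, -48] -> [38, 22, 15, 12, 8, -12, -46]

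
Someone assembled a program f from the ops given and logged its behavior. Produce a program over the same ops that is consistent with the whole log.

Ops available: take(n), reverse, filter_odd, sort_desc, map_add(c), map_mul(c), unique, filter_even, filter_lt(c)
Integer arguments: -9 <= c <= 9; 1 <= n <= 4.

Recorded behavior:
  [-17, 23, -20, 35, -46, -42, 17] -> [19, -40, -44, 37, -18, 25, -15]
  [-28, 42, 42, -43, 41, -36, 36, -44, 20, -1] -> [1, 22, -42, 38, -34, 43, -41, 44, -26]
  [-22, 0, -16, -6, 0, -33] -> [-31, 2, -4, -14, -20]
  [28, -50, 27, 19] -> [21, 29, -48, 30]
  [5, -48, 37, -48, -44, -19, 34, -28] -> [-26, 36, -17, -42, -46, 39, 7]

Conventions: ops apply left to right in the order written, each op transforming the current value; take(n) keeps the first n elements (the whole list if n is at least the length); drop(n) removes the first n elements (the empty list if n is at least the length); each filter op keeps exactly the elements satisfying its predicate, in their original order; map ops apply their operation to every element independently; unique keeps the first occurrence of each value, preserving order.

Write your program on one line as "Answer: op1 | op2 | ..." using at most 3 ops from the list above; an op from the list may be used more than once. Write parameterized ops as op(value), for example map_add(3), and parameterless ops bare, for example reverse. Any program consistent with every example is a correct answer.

reverse | map_add(2) | unique

Check, running the answer program on each example:
  [-17, 23, -20, 35, -46, -42, 17] -> [17, -42, -46, 35, -20, 23, -17] -> [19, -40, -44, 37, -18, 25, -15] -> [19, -40, -44, 37, -18, 25, -15]
  [-28, 42, 42, -43, 41, -36, 36, -44, 20, -1] -> [-1, 20, -44, 36, -36, 41, -43, 42, 42, -28] -> [1, 22, -42, 38, -34, 43, -41, 44, 44, -26] -> [1, 22, -42, 38, -34, 43, -41, 44, -26]
  [-22, 0, -16, -6, 0, -33] -> [-33, 0, -6, -16, 0, -22] -> [-31, 2, -4, -14, 2, -20] -> [-31, 2, -4, -14, -20]
  [28, -50, 27, 19] -> [19, 27, -50, 28] -> [21, 29, -48, 30] -> [21, 29, -48, 30]
  [5, -48, 37, -48, -44, -19, 34, -28] -> [-28, 34, -19, -44, -48, 37, -48, 5] -> [-26, 36, -17, -42, -46, 39, -46, 7] -> [-26, 36, -17, -42, -46, 39, 7]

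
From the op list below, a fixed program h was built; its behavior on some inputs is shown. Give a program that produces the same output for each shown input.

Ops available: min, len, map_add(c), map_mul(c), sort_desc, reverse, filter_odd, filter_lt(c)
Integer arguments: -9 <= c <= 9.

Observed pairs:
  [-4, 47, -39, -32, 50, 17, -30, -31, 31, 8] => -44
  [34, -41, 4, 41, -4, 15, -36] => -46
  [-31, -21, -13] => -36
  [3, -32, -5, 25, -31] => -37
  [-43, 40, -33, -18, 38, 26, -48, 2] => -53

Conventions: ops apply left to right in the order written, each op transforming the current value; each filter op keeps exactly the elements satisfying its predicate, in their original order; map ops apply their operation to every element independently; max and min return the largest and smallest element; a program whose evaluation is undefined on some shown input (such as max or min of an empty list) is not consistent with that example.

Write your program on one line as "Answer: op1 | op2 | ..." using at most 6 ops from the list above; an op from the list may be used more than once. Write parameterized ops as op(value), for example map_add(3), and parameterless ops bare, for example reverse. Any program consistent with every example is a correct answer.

map_add(2) | sort_desc | map_add(-7) | filter_lt(-8) | min

Check, running the answer program on each example:
  [-4, 47, -39, -32, 50, 17, -30, -31, 31, 8] -> [-2, 49, -37, -30, 52, 19, -28, -29, 33, 10] -> [52, 49, 33, 19, 10, -2, -28, -29, -30, -37] -> [45, 42, 26, 12, 3, -9, -35, -36, -37, -44] -> [-9, -35, -36, -37, -44] -> -44
  [34, -41, 4, 41, -4, 15, -36] -> [36, -39, 6, 43, -2, 17, -34] -> [43, 36, 17, 6, -2, -34, -39] -> [36, 29, 10, -1, -9, -41, -46] -> [-9, -41, -46] -> -46
  [-31, -21, -13] -> [-29, -19, -11] -> [-11, -19, -29] -> [-18, -26, -36] -> [-18, -26, -36] -> -36
  [3, -32, -5, 25, -31] -> [5, -30, -3, 27, -29] -> [27, 5, -3, -29, -30] -> [20, -2, -10, -36, -37] -> [-10, -36, -37] -> -37
  [-43, 40, -33, -18, 38, 26, -48, 2] -> [-41, 42, -31, -16, 40, 28, -46, 4] -> [42, 40, 28, 4, -16, -31, -41, -46] -> [35, 33, 21, -3, -23, -38, -48, -53] -> [-23, -38, -48, -53] -> -53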